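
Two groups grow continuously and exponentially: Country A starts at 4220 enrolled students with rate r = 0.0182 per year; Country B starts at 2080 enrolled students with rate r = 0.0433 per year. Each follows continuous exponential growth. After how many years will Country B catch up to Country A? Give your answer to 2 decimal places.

4220·e^(0.0182t) = 2080·e^(0.0433t)
4220/2080 = e^((0.0433 − 0.0182)t) → ln(2.02885) = 0.0251·t
t = 0.70747 / 0.0251

t ≈ 28.19 years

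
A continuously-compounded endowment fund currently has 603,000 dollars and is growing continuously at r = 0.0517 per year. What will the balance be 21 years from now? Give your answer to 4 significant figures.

P(21) = 603000 · e^(0.0517·21) = 603000 · e^(1.0857)
= 603000 · 2.96151 ≈ 1785791.83

≈ 1,786,000 dollars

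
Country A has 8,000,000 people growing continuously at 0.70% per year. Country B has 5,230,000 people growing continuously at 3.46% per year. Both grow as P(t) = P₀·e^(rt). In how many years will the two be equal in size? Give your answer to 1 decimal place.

8000000·e^(0.007t) = 5230000·e^(0.0346t)
8000000/5230000 = e^((0.0346 − 0.007)t) → ln(1.52964) = 0.0276·t
t = 0.42503 / 0.0276

t ≈ 15.4 years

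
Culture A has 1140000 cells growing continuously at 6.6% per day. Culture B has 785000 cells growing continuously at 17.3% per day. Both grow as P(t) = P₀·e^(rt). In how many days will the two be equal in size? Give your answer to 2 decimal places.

t ≈ 3.49 days

1140000·e^(0.066t) = 785000·e^(0.173t)
1140000/785000 = e^((0.173 − 0.066)t) → ln(1.45223) = 0.107·t
t = 0.3731 / 0.107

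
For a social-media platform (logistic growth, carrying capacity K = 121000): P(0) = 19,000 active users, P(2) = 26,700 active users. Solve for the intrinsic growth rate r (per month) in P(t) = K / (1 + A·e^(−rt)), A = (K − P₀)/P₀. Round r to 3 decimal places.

A = (121000 − 19000)/19000 = 5.36842
26700 = 121000/(1 + 5.36842·e^(−r·2)) → e^(−2r) = (4.53184 − 1)/5.36842 = 0.657891
r = −ln(0.657891)/2 = 0.41872/2

r ≈ 0.209 per month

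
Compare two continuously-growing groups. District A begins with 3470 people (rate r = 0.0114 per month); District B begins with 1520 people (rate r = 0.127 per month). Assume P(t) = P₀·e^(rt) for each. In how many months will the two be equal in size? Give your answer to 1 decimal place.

3470·e^(0.0114t) = 1520·e^(0.127t)
3470/1520 = e^((0.127 − 0.0114)t) → ln(2.28289) = 0.1156·t
t = 0.82544 / 0.1156

t ≈ 7.1 months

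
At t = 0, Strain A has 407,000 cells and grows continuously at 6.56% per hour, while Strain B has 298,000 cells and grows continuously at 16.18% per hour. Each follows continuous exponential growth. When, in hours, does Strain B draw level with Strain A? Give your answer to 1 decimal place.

407000·e^(0.0656t) = 298000·e^(0.1618t)
407000/298000 = e^((0.1618 − 0.0656)t) → ln(1.36577) = 0.0962·t
t = 0.31172 / 0.0962

t ≈ 3.2 hours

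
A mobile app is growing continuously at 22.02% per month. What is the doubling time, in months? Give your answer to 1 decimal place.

doubling time = ln(2) / |r| = 0.69315 / 0.2202

doubling time ≈ 3.1 months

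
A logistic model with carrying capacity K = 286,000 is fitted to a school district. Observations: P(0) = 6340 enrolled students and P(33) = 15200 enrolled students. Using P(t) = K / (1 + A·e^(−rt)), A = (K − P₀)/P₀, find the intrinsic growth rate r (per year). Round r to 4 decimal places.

A = (286000 − 6340)/6340 = 44.11041
15200 = 286000/(1 + 44.11041·e^(−r·33)) → e^(−33r) = (18.81579 − 1)/44.11041 = 0.403891
r = −ln(0.403891)/33 = 0.90661/33

r ≈ 0.0275 per year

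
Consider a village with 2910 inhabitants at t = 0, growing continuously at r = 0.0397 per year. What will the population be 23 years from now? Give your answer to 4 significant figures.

P(23) = 2910 · e^(0.0397·23) = 2910 · e^(0.9131)
= 2910 · 2.49204 ≈ 7251.82

≈ 7,252 inhabitants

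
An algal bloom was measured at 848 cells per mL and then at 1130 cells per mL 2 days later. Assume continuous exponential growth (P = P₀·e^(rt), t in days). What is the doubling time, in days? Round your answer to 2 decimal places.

doubling time ≈ 4.83 days

r = ln(1130/848) / 2 = ln(1.33255) / 2 ≈ 0.143546 per day
doubling time = ln 2 / |r| = 0.69315 / 0.143546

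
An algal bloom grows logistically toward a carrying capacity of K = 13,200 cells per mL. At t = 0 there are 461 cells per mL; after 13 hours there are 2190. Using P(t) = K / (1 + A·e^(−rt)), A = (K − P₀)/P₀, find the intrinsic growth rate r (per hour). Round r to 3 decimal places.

r ≈ 0.131 per hour

A = (13200 − 461)/461 = 27.63341
2190 = 13200/(1 + 27.63341·e^(−r·13)) → e^(−13r) = (6.0274 − 1)/27.63341 = 0.181932
r = −ln(0.181932)/13 = 1.70412/13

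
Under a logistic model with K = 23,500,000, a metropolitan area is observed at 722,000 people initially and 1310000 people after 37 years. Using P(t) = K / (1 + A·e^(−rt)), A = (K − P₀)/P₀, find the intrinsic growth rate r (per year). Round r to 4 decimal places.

r ≈ 0.0168 per year

A = (23500000 − 722000)/722000 = 31.54848
1310000 = 23500000/(1 + 31.54848·e^(−r·37)) → e^(−37r) = (17.93893 − 1)/31.54848 = 0.536918
r = −ln(0.536918)/37 = 0.62191/37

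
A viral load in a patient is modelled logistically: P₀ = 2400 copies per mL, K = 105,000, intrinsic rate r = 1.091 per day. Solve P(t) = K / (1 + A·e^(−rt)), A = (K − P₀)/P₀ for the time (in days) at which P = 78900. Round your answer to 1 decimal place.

t ≈ 4.5 days

A = (105000 − 2400)/2400 = 42.75
78900 = 105000/(1 + 42.75·e^(−1.091t)) → 1 + 42.75·e^(−1.091t) = 1.3308
e^(−1.091t) = 0.007738 → t = ln(129.23276)/1.091 = 4.86162/1.091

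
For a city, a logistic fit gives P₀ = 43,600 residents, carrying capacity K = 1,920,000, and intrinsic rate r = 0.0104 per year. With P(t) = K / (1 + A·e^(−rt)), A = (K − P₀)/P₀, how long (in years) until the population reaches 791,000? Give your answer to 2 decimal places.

A = (1920000 − 43600)/43600 = 43.0367
791000 = 1920000/(1 + 43.0367·e^(−0.0104t)) → 1 + 43.0367·e^(−0.0104t) = 2.42731
e^(−0.0104t) = 0.033165 → t = ln(30.15237)/0.0104 = 3.40626/0.0104

t ≈ 327.53 years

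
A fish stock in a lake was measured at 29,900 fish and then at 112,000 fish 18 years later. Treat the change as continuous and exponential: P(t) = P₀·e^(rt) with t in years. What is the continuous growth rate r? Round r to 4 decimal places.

r ≈ 0.0734 per year

112000 = 29900 · e^(r·18)
e^(18r) = 112000/29900 = 3.74582
r = ln(3.74582) / 18 = 1.32064 / 18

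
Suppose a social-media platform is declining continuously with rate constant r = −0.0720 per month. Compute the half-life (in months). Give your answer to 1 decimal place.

half-life = ln(2) / |r| = 0.69315 / 0.072

half-life ≈ 9.6 months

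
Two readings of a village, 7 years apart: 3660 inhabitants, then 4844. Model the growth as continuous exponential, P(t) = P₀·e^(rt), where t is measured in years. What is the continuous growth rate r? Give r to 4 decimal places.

r ≈ 0.0400 per year

4844 = 3660 · e^(r·7)
e^(7r) = 4844/3660 = 1.3235
r = ln(1.3235) / 7 = 0.28028 / 7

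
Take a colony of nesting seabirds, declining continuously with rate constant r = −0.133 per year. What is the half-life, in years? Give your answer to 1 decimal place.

half-life = ln(2) / |r| = 0.69315 / 0.133

half-life ≈ 5.2 years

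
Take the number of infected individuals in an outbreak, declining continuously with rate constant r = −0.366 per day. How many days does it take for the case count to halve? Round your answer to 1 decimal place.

half-life ≈ 1.9 days

half-life = ln(2) / |r| = 0.69315 / 0.366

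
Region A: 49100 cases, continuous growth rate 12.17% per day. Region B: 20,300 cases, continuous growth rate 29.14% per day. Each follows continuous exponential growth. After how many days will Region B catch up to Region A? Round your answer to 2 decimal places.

t ≈ 5.20 days

49100·e^(0.1217t) = 20300·e^(0.2914t)
49100/20300 = e^((0.2914 − 0.1217)t) → ln(2.41872) = 0.1697·t
t = 0.88324 / 0.1697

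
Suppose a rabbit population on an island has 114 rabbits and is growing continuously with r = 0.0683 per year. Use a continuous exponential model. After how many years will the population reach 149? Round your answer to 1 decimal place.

t ≈ 3.9 years

149 = 114 · e^(0.0683·t)
t = ln(149/114) / 0.0683 = ln(1.30702) / 0.0683 = 0.26775 / 0.0683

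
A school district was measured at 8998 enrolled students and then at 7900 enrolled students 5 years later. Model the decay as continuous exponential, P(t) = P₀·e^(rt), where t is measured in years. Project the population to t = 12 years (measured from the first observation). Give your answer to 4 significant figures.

≈ 6,584 enrolled students

r = ln(7900/8998) / 5 ≈ -0.026028 per year
P(12) = 8998 · e^(-0.026028·12) = 8998 · 0.73174 ≈ 6584.16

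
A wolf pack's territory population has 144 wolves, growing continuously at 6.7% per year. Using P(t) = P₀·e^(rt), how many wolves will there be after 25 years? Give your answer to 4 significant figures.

P(25) = 144 · e^(0.067·25) = 144 · e^(1.675)
= 144 · 5.3388 ≈ 768.79

≈ 768.8 wolves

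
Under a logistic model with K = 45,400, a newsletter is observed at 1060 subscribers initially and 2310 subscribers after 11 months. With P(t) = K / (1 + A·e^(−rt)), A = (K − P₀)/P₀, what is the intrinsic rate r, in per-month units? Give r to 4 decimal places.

r ≈ 0.0734 per month

A = (45400 − 1060)/1060 = 41.83019
2310 = 45400/(1 + 41.83019·e^(−r·11)) → e^(−11r) = (19.65368 − 1)/41.83019 = 0.445938
r = −ln(0.445938)/11 = 0.80757/11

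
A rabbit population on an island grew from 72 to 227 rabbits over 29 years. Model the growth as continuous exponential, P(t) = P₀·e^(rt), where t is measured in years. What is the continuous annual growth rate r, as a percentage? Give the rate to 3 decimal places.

227 = 72 · e^(r·29)
e^(29r) = 227/72 = 3.15278
r = ln(3.15278) / 29 = 1.14828 / 29

r ≈ 3.960% per year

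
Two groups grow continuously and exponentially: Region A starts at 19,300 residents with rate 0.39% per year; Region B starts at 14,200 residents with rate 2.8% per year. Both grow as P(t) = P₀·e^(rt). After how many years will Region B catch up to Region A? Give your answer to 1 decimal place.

t ≈ 12.7 years

19300·e^(0.0039t) = 14200·e^(0.028t)
19300/14200 = e^((0.028 − 0.0039)t) → ln(1.35915) = 0.0241·t
t = 0.30686 / 0.0241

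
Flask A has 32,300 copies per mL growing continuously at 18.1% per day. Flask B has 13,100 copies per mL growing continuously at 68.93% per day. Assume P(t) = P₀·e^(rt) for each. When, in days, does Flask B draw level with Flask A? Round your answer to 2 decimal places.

32300·e^(0.181t) = 13100·e^(0.6893t)
32300/13100 = e^((0.6893 − 0.181)t) → ln(2.46565) = 0.5083·t
t = 0.90246 / 0.5083

t ≈ 1.78 days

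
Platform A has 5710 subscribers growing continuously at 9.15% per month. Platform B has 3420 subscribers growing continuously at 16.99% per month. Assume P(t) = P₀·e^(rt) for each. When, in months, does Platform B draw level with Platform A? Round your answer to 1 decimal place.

5710·e^(0.0915t) = 3420·e^(0.1699t)
5710/3420 = e^((0.1699 − 0.0915)t) → ln(1.66959) = 0.0784·t
t = 0.51258 / 0.0784

t ≈ 6.5 months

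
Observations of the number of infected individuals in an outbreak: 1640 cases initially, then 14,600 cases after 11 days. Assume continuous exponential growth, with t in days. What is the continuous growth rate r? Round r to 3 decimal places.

14600 = 1640 · e^(r·11)
e^(11r) = 14600/1640 = 8.90244
r = ln(8.90244) / 11 = 2.18633 / 11

r ≈ 0.199 per day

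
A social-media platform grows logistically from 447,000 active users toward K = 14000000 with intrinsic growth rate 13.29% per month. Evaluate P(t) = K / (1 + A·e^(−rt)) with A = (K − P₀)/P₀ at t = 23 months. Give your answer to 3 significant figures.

≈ 5,770,000 active users

A = (14000000 − 447000)/447000 = 30.31991
P(23) = 14000000 / (1 + 30.31991·e^(−0.1329·23)) = 14000000 / (1 + 30.31991·0.047043)
= 14000000 / 2.42633 ≈ 5770031.63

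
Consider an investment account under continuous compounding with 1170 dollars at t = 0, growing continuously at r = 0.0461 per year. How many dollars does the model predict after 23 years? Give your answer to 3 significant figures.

≈ 3,380 dollars

P(23) = 1170 · e^(0.0461·23) = 1170 · e^(1.0603)
= 1170 · 2.88724 ≈ 3378.07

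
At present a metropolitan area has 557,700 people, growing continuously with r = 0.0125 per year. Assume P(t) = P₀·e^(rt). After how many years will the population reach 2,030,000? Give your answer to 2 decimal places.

2030000 = 557700 · e^(0.0125·t)
t = ln(2030000/557700) / 0.0125 = ln(3.63995) / 0.0125 = 1.29197 / 0.0125

t ≈ 103.36 years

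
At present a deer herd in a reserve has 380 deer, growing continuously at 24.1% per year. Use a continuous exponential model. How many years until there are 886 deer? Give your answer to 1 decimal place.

886 = 380 · e^(0.241·t)
t = ln(886/380) / 0.241 = ln(2.33158) / 0.241 = 0.84655 / 0.241

t ≈ 3.5 years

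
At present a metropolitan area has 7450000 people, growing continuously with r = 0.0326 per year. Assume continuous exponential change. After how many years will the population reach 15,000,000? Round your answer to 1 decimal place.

t ≈ 21.5 years

15000000 = 7450000 · e^(0.0326·t)
t = ln(15000000/7450000) / 0.0326 = ln(2.01342) / 0.0326 = 0.69984 / 0.0326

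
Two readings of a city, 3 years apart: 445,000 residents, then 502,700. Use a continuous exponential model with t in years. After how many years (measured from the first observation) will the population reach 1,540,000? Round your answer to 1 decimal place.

r = ln(502700/445000) / 3 ≈ 0.04064 per year
t = ln(1540000/445000) / r = 1.24146 / 0.04064 ≈ 30.548

t ≈ 30.5 years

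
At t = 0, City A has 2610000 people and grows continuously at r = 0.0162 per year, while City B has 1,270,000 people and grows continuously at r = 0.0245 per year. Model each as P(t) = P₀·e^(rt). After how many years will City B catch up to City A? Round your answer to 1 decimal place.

t ≈ 86.8 years

2610000·e^(0.0162t) = 1270000·e^(0.0245t)
2610000/1270000 = e^((0.0245 − 0.0162)t) → ln(2.05512) = 0.0083·t
t = 0.72033 / 0.0083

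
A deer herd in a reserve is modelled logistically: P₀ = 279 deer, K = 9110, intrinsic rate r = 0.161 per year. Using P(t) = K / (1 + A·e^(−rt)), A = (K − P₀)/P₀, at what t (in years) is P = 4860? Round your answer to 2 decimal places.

t ≈ 22.29 years

A = (9110 − 279)/279 = 31.65233
4860 = 9110/(1 + 31.65233·e^(−0.161t)) → 1 + 31.65233·e^(−0.161t) = 1.87449
e^(−0.161t) = 0.027628 → t = ln(36.19537)/0.161 = 3.58893/0.161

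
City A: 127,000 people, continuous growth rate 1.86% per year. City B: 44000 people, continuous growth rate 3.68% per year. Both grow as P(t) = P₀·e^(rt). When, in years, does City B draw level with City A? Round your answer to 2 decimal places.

t ≈ 58.24 years

127000·e^(0.0186t) = 44000·e^(0.0368t)
127000/44000 = e^((0.0368 − 0.0186)t) → ln(2.88636) = 0.0182·t
t = 1.06 / 0.0182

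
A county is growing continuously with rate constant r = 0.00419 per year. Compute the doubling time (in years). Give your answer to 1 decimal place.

doubling time = ln(2) / |r| = 0.69315 / 0.00419

doubling time ≈ 165.4 years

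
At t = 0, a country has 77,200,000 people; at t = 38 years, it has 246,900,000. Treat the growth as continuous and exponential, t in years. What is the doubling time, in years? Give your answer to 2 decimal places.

doubling time ≈ 22.66 years

r = ln(246900000/77200000) / 38 = ln(3.19819) / 38 ≈ 0.030594 per year
doubling time = ln 2 / |r| = 0.69315 / 0.030594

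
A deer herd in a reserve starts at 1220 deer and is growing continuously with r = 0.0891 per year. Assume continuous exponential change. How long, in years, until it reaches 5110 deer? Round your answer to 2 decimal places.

t ≈ 16.08 years

5110 = 1220 · e^(0.0891·t)
t = ln(5110/1220) / 0.0891 = ln(4.18852) / 0.0891 = 1.43235 / 0.0891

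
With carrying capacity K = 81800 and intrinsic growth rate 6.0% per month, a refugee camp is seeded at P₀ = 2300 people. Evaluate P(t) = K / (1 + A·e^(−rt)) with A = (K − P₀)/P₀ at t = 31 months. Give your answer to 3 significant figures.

≈ 12,800 people

A = (81800 − 2300)/2300 = 34.56522
P(31) = 81800 / (1 + 34.56522·e^(−0.06·31)) = 81800 / (1 + 34.56522·0.155673)
= 81800 / 6.38086 ≈ 12819.59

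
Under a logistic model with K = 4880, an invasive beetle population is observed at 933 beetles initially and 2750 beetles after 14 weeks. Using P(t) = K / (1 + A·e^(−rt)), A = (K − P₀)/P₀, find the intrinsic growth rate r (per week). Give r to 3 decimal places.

r ≈ 0.121 per week

A = (4880 − 933)/933 = 4.23044
2750 = 4880/(1 + 4.23044·e^(−r·14)) → e^(−14r) = (1.77455 − 1)/4.23044 = 0.183089
r = −ln(0.183089)/14 = 1.69778/14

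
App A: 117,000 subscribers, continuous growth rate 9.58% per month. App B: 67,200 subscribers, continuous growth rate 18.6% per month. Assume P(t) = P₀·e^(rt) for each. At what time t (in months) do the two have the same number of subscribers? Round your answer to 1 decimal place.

117000·e^(0.0958t) = 67200·e^(0.186t)
117000/67200 = e^((0.186 − 0.0958)t) → ln(1.74107) = 0.0902·t
t = 0.5545 / 0.0902

t ≈ 6.1 months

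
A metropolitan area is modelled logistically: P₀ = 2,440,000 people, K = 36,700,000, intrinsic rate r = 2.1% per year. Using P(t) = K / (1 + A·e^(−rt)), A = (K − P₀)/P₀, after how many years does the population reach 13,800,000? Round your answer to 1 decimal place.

A = (36700000 − 2440000)/2440000 = 14.04098
13800000 = 36700000/(1 + 14.04098·e^(−0.021t)) → 1 + 14.04098·e^(−0.021t) = 2.65942
e^(−0.021t) = 0.118184 → t = ln(8.46138)/0.021 = 2.13551/0.021

t ≈ 101.7 years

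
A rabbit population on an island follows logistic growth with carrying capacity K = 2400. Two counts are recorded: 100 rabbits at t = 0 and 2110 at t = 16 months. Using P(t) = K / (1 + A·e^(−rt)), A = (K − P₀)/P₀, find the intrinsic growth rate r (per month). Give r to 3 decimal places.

A = (2400 − 100)/100 = 23
2110 = 2400/(1 + 23·e^(−r·16)) → e^(−16r) = (1.13744 − 1)/23 = 0.005976
r = −ln(0.005976)/16 = 5.12006/16

r ≈ 0.320 per month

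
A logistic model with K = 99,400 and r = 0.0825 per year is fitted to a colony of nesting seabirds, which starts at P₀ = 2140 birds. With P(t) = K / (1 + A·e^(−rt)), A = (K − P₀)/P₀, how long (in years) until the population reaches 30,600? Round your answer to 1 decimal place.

A = (99400 − 2140)/2140 = 45.4486
30600 = 99400/(1 + 45.4486·e^(−0.0825t)) → 1 + 45.4486·e^(−0.0825t) = 3.24837
e^(−0.0825t) = 0.049471 → t = ln(20.21406)/0.0825 = 3.00638/0.0825

t ≈ 36.4 years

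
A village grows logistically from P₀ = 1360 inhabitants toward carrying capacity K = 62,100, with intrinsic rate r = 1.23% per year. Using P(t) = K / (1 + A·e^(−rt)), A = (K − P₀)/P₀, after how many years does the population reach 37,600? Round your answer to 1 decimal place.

A = (62100 − 1360)/1360 = 44.66176
37600 = 62100/(1 + 44.66176·e^(−0.0123t)) → 1 + 44.66176·e^(−0.0123t) = 1.6516
e^(−0.0123t) = 0.01459 → t = ln(68.54214)/0.0123 = 4.22745/0.0123

t ≈ 343.7 years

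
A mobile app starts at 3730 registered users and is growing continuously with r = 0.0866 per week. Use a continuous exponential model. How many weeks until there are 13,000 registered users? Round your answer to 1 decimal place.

t ≈ 14.4 weeks

13000 = 3730 · e^(0.0866·t)
t = ln(13000/3730) / 0.0866 = ln(3.48525) / 0.0866 = 1.24854 / 0.0866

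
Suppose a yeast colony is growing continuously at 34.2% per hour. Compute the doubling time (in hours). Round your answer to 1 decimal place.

doubling time ≈ 2.0 hours

doubling time = ln(2) / |r| = 0.69315 / 0.342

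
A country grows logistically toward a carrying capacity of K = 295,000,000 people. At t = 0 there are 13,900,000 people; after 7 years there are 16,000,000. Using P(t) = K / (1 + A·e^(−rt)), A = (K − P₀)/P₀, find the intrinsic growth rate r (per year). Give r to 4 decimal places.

A = (295000000 − 13900000)/13900000 = 20.22302
16000000 = 295000000/(1 + 20.22302·e^(−r·7)) → e^(−7r) = (18.4375 − 1)/20.22302 = 0.86226
r = −ln(0.86226)/7 = 0.1482/7

r ≈ 0.0212 per year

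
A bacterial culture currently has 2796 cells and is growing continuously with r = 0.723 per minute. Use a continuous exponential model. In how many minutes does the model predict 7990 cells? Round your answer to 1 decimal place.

t ≈ 1.5 minutes

7990 = 2796 · e^(0.723·t)
t = ln(7990/2796) / 0.723 = ln(2.85765) / 0.723 = 1.05 / 0.723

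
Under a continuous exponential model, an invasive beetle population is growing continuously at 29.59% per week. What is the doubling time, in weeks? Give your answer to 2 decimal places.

doubling time = ln(2) / |r| = 0.69315 / 0.2959

doubling time ≈ 2.34 weeks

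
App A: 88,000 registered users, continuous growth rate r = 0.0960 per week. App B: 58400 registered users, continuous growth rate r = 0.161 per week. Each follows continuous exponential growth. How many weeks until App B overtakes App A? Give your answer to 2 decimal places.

t ≈ 6.31 weeks

88000·e^(0.096t) = 58400·e^(0.161t)
88000/58400 = e^((0.161 − 0.096)t) → ln(1.50685) = 0.065·t
t = 0.41002 / 0.065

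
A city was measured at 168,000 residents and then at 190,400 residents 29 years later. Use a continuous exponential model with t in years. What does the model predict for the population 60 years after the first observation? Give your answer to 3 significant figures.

≈ 218,000 residents

r = ln(190400/168000) / 29 ≈ 0.004316 per year
P(60) = 168000 · e^(0.004316·60) = 168000 · 1.29558 ≈ 217657.39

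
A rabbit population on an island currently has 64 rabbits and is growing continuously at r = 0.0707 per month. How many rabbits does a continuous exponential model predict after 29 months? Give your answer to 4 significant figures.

P(29) = 64 · e^(0.0707·29) = 64 · e^(2.0503)
= 64 · 7.77023 ≈ 497.29

≈ 497.3 rabbits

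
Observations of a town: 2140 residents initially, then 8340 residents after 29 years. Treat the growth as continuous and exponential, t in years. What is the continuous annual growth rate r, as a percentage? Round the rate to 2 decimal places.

r ≈ 4.69% per year

8340 = 2140 · e^(r·29)
e^(29r) = 8340/2140 = 3.8972
r = ln(3.8972) / 29 = 1.36026 / 29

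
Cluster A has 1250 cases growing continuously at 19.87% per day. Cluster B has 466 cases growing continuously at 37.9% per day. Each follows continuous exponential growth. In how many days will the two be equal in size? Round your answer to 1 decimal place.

t ≈ 5.5 days

1250·e^(0.1987t) = 466·e^(0.379t)
1250/466 = e^((0.379 − 0.1987)t) → ln(2.6824) = 0.1803·t
t = 0.98671 / 0.1803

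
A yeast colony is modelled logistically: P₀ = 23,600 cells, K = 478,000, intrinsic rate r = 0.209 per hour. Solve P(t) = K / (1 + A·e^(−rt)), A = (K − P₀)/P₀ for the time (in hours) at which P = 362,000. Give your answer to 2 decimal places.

A = (478000 − 23600)/23600 = 19.25424
362000 = 478000/(1 + 19.25424·e^(−0.209t)) → 1 + 19.25424·e^(−0.209t) = 1.32044
e^(−0.209t) = 0.016643 → t = ln(60.0865)/0.209 = 4.09579/0.209

t ≈ 19.60 hours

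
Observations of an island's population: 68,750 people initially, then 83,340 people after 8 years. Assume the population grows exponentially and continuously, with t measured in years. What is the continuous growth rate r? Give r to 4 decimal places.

r ≈ 0.0241 per year

83340 = 68750 · e^(r·8)
e^(8r) = 83340/68750 = 1.21222
r = ln(1.21222) / 8 = 0.19245 / 8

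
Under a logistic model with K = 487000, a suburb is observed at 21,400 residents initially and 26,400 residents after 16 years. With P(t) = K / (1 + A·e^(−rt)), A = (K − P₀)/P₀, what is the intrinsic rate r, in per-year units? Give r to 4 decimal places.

r ≈ 0.0138 per year

A = (487000 − 21400)/21400 = 21.75701
26400 = 487000/(1 + 21.75701·e^(−r·16)) → e^(−16r) = (18.44697 − 1)/21.75701 = 0.801901
r = −ln(0.801901)/16 = 0.22077/16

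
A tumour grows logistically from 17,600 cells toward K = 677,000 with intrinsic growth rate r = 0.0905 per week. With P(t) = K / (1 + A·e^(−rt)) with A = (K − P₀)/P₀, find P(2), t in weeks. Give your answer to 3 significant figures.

A = (677000 − 17600)/17600 = 37.46591
P(2) = 677000 / (1 + 37.46591·e^(−0.0905·2)) = 677000 / (1 + 37.46591·0.834435)
= 677000 / 32.26288 ≈ 20983.87

≈ 21,000 cells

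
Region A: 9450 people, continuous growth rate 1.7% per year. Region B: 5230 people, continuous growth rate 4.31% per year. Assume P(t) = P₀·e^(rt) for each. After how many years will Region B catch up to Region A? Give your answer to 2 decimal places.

9450·e^(0.017t) = 5230·e^(0.0431t)
9450/5230 = e^((0.0431 − 0.017)t) → ln(1.80688) = 0.0261·t
t = 0.5916 / 0.0261

t ≈ 22.67 years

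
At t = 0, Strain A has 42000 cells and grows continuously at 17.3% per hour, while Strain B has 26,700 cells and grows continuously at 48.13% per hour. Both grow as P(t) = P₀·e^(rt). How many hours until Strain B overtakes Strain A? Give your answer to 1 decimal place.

t ≈ 1.5 hours

42000·e^(0.173t) = 26700·e^(0.4813t)
42000/26700 = e^((0.4813 − 0.173)t) → ln(1.57303) = 0.3083·t
t = 0.45301 / 0.3083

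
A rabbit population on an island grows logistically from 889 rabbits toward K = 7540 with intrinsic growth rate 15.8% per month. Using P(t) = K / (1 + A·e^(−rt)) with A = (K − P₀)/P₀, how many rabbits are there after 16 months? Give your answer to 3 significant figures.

≈ 4,720 rabbits

A = (7540 − 889)/889 = 7.48144
P(16) = 7540 / (1 + 7.48144·e^(−0.158·16)) = 7540 / (1 + 7.48144·0.079818)
= 7540 / 1.59716 ≈ 4720.89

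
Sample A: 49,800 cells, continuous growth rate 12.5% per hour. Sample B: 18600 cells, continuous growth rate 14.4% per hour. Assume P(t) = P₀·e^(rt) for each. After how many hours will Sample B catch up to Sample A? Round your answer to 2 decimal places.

49800·e^(0.125t) = 18600·e^(0.144t)
49800/18600 = e^((0.144 − 0.125)t) → ln(2.67742) = 0.019·t
t = 0.98485 / 0.019

t ≈ 51.83 hours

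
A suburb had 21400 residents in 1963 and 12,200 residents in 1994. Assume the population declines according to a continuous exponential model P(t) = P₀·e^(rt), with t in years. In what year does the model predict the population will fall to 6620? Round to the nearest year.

year 2028

r = ln(12200/21400) / 31 = -0.56195/31 ≈ -0.018128 per year
t = ln(6620/21400) / r = -1.1733/-0.018128 ≈ 64.72 years after 1963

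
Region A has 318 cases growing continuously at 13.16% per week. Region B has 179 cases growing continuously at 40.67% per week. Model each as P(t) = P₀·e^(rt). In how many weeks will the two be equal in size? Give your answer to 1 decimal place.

318·e^(0.1316t) = 179·e^(0.4067t)
318/179 = e^((0.4067 − 0.1316)t) → ln(1.77654) = 0.2751·t
t = 0.57467 / 0.2751

t ≈ 2.1 weeks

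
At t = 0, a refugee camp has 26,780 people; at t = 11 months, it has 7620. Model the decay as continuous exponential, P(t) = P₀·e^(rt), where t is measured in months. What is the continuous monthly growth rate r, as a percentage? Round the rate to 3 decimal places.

7620 = 26780 · e^(r·11)
e^(11r) = 7620/26780 = 0.28454
r = ln(0.28454) / 11 = -1.25688 / 11

r ≈ -11.426% per month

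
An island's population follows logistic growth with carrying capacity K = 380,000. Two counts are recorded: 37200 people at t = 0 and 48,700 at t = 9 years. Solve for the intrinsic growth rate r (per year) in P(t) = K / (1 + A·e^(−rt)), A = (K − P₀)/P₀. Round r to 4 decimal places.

r ≈ 0.0337 per year

A = (380000 − 37200)/37200 = 9.21505
48700 = 380000/(1 + 9.21505·e^(−r·9)) → e^(−9r) = (7.80287 − 1)/9.21505 = 0.738235
r = −ln(0.738235)/9 = 0.30349/9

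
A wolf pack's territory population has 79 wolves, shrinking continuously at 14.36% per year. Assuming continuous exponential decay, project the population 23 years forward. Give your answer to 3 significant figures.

≈ 2.91 wolves

P(23) = 79 · e^(-0.1436·23) = 79 · e^(-3.3028)
= 79 · 0.03678 ≈ 2.91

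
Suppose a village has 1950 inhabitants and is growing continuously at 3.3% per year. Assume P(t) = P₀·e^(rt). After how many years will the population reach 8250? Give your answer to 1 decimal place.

t ≈ 43.7 years

8250 = 1950 · e^(0.033·t)
t = ln(8250/1950) / 0.033 = ln(4.23077) / 0.033 = 1.44238 / 0.033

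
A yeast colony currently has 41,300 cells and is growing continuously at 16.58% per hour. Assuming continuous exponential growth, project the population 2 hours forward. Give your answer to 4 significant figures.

≈ 57,540 cells

P(2) = 41300 · e^(0.1658·2) = 41300 · e^(0.3316)
= 41300 · 1.3932 ≈ 57538.97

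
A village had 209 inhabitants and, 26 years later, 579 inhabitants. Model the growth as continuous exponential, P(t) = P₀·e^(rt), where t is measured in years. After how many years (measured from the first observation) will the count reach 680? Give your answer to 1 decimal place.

r = ln(579/209) / 26 ≈ 0.039191 per year
t = ln(680/209) / r = 1.17976 / 0.039191 ≈ 30.103

t ≈ 30.1 years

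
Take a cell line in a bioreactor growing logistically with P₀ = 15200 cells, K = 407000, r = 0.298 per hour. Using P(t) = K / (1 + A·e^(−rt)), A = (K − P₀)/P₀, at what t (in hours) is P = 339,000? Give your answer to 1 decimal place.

t ≈ 16.3 hours

A = (407000 − 15200)/15200 = 25.77632
339000 = 407000/(1 + 25.77632·e^(−0.298t)) → 1 + 25.77632·e^(−0.298t) = 1.20059
e^(−0.298t) = 0.007782 → t = ln(128.50252)/0.298 = 4.85595/0.298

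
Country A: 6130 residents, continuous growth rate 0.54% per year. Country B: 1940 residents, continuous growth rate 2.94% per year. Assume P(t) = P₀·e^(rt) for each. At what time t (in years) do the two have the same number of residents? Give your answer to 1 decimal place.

6130·e^(0.0054t) = 1940·e^(0.0294t)
6130/1940 = e^((0.0294 − 0.0054)t) → ln(3.15979) = 0.024·t
t = 1.15051 / 0.024

t ≈ 47.9 years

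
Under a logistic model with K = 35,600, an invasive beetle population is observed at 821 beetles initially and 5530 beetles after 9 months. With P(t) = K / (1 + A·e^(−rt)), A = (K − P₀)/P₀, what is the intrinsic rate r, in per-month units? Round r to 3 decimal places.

r ≈ 0.228 per month

A = (35600 − 821)/821 = 42.36175
5530 = 35600/(1 + 42.36175·e^(−r·9)) → e^(−9r) = (6.43761 − 1)/42.36175 = 0.128361
r = −ln(0.128361)/9 = 2.05291/9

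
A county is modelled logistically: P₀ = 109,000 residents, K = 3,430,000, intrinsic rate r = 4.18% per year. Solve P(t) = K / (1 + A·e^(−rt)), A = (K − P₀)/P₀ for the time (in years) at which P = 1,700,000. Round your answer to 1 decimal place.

t ≈ 81.3 years

A = (3430000 − 109000)/109000 = 30.46789
1700000 = 3430000/(1 + 30.46789·e^(−0.0418t)) → 1 + 30.46789·e^(−0.0418t) = 2.01765
e^(−0.0418t) = 0.033401 → t = ln(29.93954)/0.0418 = 3.39918/0.0418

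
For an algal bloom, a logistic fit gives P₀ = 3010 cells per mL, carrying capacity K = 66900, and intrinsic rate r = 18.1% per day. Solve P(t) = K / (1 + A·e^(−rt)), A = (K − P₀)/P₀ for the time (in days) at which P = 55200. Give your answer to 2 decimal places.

t ≈ 25.45 days

A = (66900 − 3010)/3010 = 21.22591
55200 = 66900/(1 + 21.22591·e^(−0.181t)) → 1 + 21.22591·e^(−0.181t) = 1.21196
e^(−0.181t) = 0.009986 → t = ln(100.14277)/0.181 = 4.6066/0.181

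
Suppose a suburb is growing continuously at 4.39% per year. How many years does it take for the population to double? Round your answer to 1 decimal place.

doubling time = ln(2) / |r| = 0.69315 / 0.0439

doubling time ≈ 15.8 years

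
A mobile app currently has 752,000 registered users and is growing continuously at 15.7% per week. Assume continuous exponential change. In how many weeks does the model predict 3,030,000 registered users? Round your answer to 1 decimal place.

t ≈ 8.9 weeks

3030000 = 752000 · e^(0.157·t)
t = ln(3030000/752000) / 0.157 = ln(4.02926) / 0.157 = 1.39358 / 0.157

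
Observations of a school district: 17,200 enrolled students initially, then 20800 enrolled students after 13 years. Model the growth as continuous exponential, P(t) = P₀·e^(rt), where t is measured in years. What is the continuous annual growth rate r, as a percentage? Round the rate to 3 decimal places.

20800 = 17200 · e^(r·13)
e^(13r) = 20800/17200 = 1.2093
r = ln(1.2093) / 13 = 0.19004 / 13

r ≈ 1.462% per year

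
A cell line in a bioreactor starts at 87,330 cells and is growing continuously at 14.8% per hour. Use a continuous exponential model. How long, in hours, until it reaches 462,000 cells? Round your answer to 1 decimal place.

t ≈ 11.3 hours

462000 = 87330 · e^(0.148·t)
t = ln(462000/87330) / 0.148 = ln(5.29028) / 0.148 = 1.66587 / 0.148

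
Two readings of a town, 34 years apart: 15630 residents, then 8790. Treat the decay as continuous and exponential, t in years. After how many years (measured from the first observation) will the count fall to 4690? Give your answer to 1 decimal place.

t ≈ 71.1 years

r = ln(8790/15630) / 34 ≈ -0.016929 per year
t = ln(4690/15630) / r = -1.20376 / -0.016929 ≈ 71.107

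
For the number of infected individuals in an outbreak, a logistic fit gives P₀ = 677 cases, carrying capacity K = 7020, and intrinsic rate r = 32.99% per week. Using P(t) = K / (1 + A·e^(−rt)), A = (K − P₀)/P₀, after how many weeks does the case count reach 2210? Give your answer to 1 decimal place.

t ≈ 4.4 weeks

A = (7020 − 677)/677 = 9.36928
2210 = 7020/(1 + 9.36928·e^(−0.3299t)) → 1 + 9.36928·e^(−0.3299t) = 3.17647
e^(−0.3299t) = 0.232299 → t = ln(4.3048)/0.3299 = 1.45973/0.3299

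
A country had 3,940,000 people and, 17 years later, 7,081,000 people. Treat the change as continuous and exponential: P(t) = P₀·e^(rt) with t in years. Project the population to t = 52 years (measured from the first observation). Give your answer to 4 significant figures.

≈ 23,670,000 people

r = ln(7081000/3940000) / 17 ≈ 0.034484 per year
P(52) = 3940000 · e^(0.034484·52) = 3940000 · 6.00858 ≈ 23673785.83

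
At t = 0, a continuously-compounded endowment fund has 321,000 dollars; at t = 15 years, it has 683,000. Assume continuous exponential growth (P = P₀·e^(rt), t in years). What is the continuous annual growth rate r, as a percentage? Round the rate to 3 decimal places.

683000 = 321000 · e^(r·15)
e^(15r) = 683000/321000 = 2.12773
r = ln(2.12773) / 15 = 0.75505 / 15

r ≈ 5.034% per year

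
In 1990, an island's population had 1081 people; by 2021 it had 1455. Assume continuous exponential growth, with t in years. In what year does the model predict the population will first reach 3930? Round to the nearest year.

year 2125

r = ln(1455/1081) / 31 = 0.29712/31 ≈ 0.009584 per year
t = ln(3930/1081) / r = 1.29075/0.009584 ≈ 134.67 years after 1990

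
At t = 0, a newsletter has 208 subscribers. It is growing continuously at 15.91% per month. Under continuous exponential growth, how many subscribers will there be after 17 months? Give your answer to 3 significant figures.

P(17) = 208 · e^(0.1591·17) = 208 · e^(2.7047)
= 208 · 14.94983 ≈ 3109.56

≈ 3,110 subscribers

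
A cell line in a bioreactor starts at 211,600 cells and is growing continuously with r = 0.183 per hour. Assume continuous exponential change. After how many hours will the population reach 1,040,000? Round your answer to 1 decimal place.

1040000 = 211600 · e^(0.183·t)
t = ln(1040000/211600) / 0.183 = ln(4.91493) / 0.183 = 1.59228 / 0.183

t ≈ 8.7 hours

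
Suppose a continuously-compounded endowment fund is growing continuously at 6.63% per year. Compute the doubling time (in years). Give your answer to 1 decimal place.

doubling time = ln(2) / |r| = 0.69315 / 0.0663

doubling time ≈ 10.5 years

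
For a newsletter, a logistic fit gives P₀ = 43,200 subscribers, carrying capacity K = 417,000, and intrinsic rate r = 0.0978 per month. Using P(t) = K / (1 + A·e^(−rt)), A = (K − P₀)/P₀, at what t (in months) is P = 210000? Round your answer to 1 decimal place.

t ≈ 22.2 months

A = (417000 − 43200)/43200 = 8.65278
210000 = 417000/(1 + 8.65278·e^(−0.0978t)) → 1 + 8.65278·e^(−0.0978t) = 1.98571
e^(−0.0978t) = 0.113919 → t = ln(8.77818)/0.0978 = 2.17227/0.0978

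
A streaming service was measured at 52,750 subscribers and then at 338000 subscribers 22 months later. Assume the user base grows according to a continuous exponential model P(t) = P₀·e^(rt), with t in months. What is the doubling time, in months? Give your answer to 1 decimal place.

doubling time ≈ 8.2 months

r = ln(338000/52750) / 22 = ln(6.40758) / 22 ≈ 0.084431 per month
doubling time = ln 2 / |r| = 0.69315 / 0.084431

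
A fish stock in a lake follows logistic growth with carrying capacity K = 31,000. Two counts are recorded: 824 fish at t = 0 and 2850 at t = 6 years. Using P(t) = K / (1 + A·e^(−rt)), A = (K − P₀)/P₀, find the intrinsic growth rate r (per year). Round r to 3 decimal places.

r ≈ 0.218 per year

A = (31000 − 824)/824 = 36.62136
2850 = 31000/(1 + 36.62136·e^(−r·6)) → e^(−6r) = (10.87719 − 1)/36.62136 = 0.269711
r = −ln(0.269711)/6 = 1.3104/6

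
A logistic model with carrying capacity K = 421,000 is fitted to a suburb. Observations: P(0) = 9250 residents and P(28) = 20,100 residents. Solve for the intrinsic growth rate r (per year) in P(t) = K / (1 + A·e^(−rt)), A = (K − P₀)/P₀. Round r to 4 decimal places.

A = (421000 − 9250)/9250 = 44.51351
20100 = 421000/(1 + 44.51351·e^(−r·28)) → e^(−28r) = (20.94527 − 1)/44.51351 = 0.448072
r = −ln(0.448072)/28 = 0.8028/28

r ≈ 0.0287 per year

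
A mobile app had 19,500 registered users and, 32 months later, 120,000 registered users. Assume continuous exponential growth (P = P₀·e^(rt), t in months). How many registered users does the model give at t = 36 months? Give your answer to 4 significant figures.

r = ln(120000/19500) / 32 ≈ 0.056784 per month
P(36) = 19500 · e^(0.056784·36) = 19500 · 7.72307 ≈ 150599.86

≈ 150,600 registered users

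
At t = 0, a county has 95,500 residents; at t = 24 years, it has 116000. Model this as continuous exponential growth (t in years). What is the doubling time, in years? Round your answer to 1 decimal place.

r = ln(116000/95500) / 24 = ln(1.21466) / 24 ≈ 0.008103 per year
doubling time = ln 2 / |r| = 0.69315 / 0.008103

doubling time ≈ 85.5 years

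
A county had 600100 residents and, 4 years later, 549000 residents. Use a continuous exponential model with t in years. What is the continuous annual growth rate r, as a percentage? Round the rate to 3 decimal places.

549000 = 600100 · e^(r·4)
e^(4r) = 549000/600100 = 0.91485
r = ln(0.91485) / 4 = -0.089 / 4

r ≈ -2.225% per year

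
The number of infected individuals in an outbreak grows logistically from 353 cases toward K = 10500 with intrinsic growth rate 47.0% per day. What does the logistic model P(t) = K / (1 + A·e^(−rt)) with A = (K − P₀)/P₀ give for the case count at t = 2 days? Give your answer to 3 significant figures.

A = (10500 − 353)/353 = 28.74504
P(2) = 10500 / (1 + 28.74504·e^(−0.47·2)) = 10500 / (1 + 28.74504·0.390628)
= 10500 / 12.22861 ≈ 858.64

≈ 859 cases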